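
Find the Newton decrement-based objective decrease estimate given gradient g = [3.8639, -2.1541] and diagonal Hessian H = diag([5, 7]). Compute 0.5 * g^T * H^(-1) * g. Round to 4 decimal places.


Step 1: H is diagonal, so H^(-1) * g = [0.7728, -0.3077].
Step 2: g^T H^(-1) g = sum_i g_i^2 / H_ii
  = (3.8639)^2/5 + (-2.1541)^2/7
  = 2.9859 + 0.6629 = 3.6488
Step 3: Objective decrease = 0.5 * g^T H^(-1) g = 1.8244


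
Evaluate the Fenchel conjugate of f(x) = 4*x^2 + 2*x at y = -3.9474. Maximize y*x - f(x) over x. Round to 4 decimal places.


f*(y) = sup_x {y*x - a*x^2 - b*x} = sup_x {(y-b)*x - a*x^2}
FOC: (y - b) - 2a*x = 0 => x* = (y - b)/(2a)
x* = (-3.9474 - 2)/(2*4) = -0.7434
f*(-3.9474) = (y-b)^2/(4a) = (-3.9474 - 2)^2/(4*4)
= 35.3716/16 = 2.2107


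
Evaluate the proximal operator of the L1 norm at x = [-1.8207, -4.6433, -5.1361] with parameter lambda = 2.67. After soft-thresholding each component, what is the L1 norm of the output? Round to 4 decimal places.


Soft-thresholding with lambda = 2.67:
prox(-1.8207) = sign(-1.8207)*max(|-1.8207| - 2.67, 0) = 0.0
prox(-4.6433) = sign(-4.6433)*max(|-4.6433| - 2.67, 0) = -1.9733
prox(-5.1361) = sign(-5.1361)*max(|-5.1361| - 2.67, 0) = -2.4661
prox(x) = [0.0, -1.9733, -2.4661]
||prox(x)||_1 = 0.0 + 1.9733 + 2.4661 = 4.4394


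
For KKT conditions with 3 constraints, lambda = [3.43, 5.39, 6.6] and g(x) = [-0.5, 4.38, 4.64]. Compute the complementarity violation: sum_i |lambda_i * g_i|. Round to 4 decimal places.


KKT complementary slackness check:
lambda_1 * g_1 = 3.43 * -0.5 = -1.715
lambda_2 * g_2 = 5.39 * 4.38 = 23.6082
lambda_3 * g_3 = 6.6 * 4.64 = 30.624
Total violation = 1.715 + 23.6082 + 30.624 = 55.9472


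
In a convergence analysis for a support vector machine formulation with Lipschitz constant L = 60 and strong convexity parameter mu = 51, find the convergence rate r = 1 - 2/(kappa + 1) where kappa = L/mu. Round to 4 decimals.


Step 1: Compute the condition number.
kappa = L/mu = 60/51 = 1.1765
Step 2: Compute the convergence rate.
r = 1 - 2/(kappa + 1) = 1 - 2*mu/(L + mu) = (L - mu)/(L + mu) = 9/111 = 0.0811


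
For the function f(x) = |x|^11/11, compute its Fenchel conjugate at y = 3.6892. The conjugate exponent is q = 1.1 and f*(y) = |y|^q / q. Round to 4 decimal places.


The conjugate exponent q satisfies 1/p + 1/q = 1.
p = 11, so q = 11/(11 - 1) = 1.1
|y|^q = 3.6892^1.1 = 4.2036
f*(3.6892) = 4.2036 / 1.1 = 3.8215


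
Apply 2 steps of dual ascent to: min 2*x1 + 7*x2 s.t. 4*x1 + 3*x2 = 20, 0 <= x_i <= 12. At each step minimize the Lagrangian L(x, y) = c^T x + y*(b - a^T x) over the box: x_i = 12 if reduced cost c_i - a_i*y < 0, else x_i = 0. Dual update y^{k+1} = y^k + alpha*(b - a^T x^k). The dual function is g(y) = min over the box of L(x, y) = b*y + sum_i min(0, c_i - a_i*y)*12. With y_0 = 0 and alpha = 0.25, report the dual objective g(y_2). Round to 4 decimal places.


Dual ascent for LP: min 2*x1 + 7*x2, 4*x1 + 3*x2 = 20, 0 <= x_i <= 12
Step 1: y^k = 0.0, reduced costs: (2.0, 7.0)
  x^k = (0.0, 0.0), subgradient = b - a^T x = 20.0
  y^{k+1} = 0.0 + 0.25*20.0 = 5.0
Step 2: y^k = 5.0, reduced costs: (-18.0, -8.0)
  x^k = (12.0, 12.0), subgradient = b - a^T x = -64.0
  y^{k+1} = 5.0 + 0.25*-64.0 = -11.0
Dual objective at y_2 = -11.0: reduced costs (46.0, 40.0), box minimizer x = (0.0, 0.0)
g(y_2) = b*y + (c1 - a1*y)*x1 + (c2 - a2*y)*x2 = 20*(-11.0) + 46.0*0.0 + 40.0*0.0 = -220.0 + 0.0 + 0.0 = -220.0


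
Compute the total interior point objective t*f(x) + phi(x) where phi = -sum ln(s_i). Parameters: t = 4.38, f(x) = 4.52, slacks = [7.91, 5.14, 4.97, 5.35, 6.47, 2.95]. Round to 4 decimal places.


Step 1: Compute log-barrier.
ln values: [2.0681, 1.6371, 1.6034, 1.6771, 1.8672, 1.0818]
phi = -(2.0681 + 1.6371 + 1.6034 + 1.6771 + 1.8672 + 1.0818) = -9.9347
Step 2: Compute augmented objective.
t*f(x) = 4.38*4.52 = 19.7976
Total = 19.7976 - 9.9347 = 9.8629


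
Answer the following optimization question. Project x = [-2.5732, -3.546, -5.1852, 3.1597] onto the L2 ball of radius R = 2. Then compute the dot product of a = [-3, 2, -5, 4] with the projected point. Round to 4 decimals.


Step 1: Compute ||x|| (intermediates to 6 decimals).
||x|| = sqrt((-2.5732)^2 + (-3.546)^2 + (-5.1852)^2 + 3.1597^2) = 7.487688
Step 2: Project.
Since ||x|| > R, scale = R/||x|| = 2/7.487688 = 0.267105, proj(x) = scale * x
proj(x) = [-0.687315, -0.947154, -1.384993, 0.843972]
Step 3: Dot product.
a^T * proj(x) = -3*(-0.687315) + 2*(-0.947154) - 5*(-1.384993) + 4*0.843972 = 10.4685


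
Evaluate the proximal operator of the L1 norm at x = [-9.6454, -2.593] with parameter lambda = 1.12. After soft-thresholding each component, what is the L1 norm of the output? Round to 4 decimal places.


Soft-thresholding with lambda = 1.12:
prox(-9.6454) = sign(-9.6454)*max(|-9.6454| - 1.12, 0) = -8.5254
prox(-2.593) = sign(-2.593)*max(|-2.593| - 1.12, 0) = -1.473
prox(x) = [-8.5254, -1.473]
||prox(x)||_1 = 8.5254 + 1.473 = 9.9984


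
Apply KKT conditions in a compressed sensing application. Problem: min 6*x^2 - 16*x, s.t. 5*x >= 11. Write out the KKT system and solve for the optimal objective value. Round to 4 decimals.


Step 1: Try lambda = 0 (constraint inactive).
x_unc = 16/(2*6) = 1.3333
Check: 5*1.3333 = 6.6665 < 11 -- violated!
Step 2: Constraint must be active: 5*x = 11
x* = 11/5 = 2.2
lambda = (2*6*2.2 - 16)/5 = 2.08
Step 3: Compute optimal value.
f(x*) = 6*2.2^2 - 16*2.2 = -6.16


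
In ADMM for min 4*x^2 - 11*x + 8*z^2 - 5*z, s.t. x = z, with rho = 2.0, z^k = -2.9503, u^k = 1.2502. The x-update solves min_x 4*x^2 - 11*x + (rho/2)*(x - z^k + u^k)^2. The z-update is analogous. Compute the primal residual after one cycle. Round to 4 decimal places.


ADMM iteration with rho = 2.0, z^k = -2.9503, u^k = 1.2502
Step 1: x-update.
Minimize 4*x^2 - 11*x + (2.0/2)*(x + 2.9503 + 1.2502)^2
FOC: (2*4 + 2.0)*x = 11 + 2.0*(-2.9503 - 1.2502)
x^{k+1} = 0.2599
Step 2: z-update.
Minimize 8*z^2 - 5*z + (2.0/2)*(0.2599 - z + 1.2502)^2
FOC: (2*8 + 2.0)*z = 5 + 2.0*(0.2599 + 1.2502)
z^{k+1} = 0.4456
Step 3: u-update.
u^{k+1} = 1.2502 + 0.2599 - 0.4456 = 1.0645
Step 4: Primal residual = |0.2599 - 0.4456| = 0.1857


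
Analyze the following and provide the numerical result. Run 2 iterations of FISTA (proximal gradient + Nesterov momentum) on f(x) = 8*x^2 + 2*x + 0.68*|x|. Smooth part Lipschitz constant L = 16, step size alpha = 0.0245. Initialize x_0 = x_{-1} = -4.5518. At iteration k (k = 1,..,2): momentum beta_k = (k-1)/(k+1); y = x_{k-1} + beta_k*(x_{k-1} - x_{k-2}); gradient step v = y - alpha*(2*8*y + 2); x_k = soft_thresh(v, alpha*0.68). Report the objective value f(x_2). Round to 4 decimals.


FISTA on f(x) = 8*x^2 + 2*x + 0.68*|x|
L = 16, alpha = 0.0245
Iteration 1: beta = 0.0, y = -4.5518 + 0.0*(-4.5518 + 4.5518) = -4.5518
  grad(y) = -70.8288, v = y - alpha*grad = -2.8165
  prox(v) = soft_thresh(-2.8165, 0.0167) = -2.7998
Iteration 2: beta = 0.3333, y = -2.7998 + 0.3333*(-2.7998 + 4.5518) = -2.2158
  grad(y) = -33.4535, v = y - alpha*grad = -1.3962
  prox(v) = soft_thresh(-1.3962, 0.0167) = -1.3796
f(x_2) = 8*(-1.3796)^2 + 2*(-1.3796) + 0.68*|-1.3796| = 13.4048


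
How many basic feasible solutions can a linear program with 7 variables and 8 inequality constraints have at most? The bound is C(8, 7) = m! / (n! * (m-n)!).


Each vertex corresponds to some choice of n active constraints out of m, so the number of vertices is at most C(m, n) = m! / (n!(m-n)!).
m = 8, n = 7
Numerator: 8 * 7 * 6 * 5 * 4 * 3 * 2
Denominator: 7! = 5040
C(8, 7) = 8


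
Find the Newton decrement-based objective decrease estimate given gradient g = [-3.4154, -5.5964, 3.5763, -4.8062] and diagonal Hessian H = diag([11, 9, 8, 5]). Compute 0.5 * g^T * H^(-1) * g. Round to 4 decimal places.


Step 1: H is diagonal, so H^(-1) * g = [-0.3105, -0.6218, 0.447, -0.9612].
Step 2: g^T H^(-1) g = sum_i g_i^2 / H_ii
  = (-3.4154)^2/11 + (-5.5964)^2/9 + (3.5763)^2/8 + (-4.8062)^2/5
  = 1.0605 + 3.48 + 1.5987 + 4.6199 = 10.7591
Step 3: Objective decrease = 0.5 * g^T H^(-1) g = 5.3795


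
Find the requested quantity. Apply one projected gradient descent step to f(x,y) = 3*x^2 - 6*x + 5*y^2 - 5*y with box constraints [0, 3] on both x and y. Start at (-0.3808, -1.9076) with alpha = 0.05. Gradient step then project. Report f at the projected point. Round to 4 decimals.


Step 1: Compute gradient at (-0.3808, -1.9076).
grad_x = 2*3*-0.3808 - 6 = -8.2848
grad_y = 2*5*-1.9076 - 5 = -24.076
Step 2: Gradient step.
x_raw = -0.3808 - 0.05*-8.2848 = 0.0334
y_raw = -1.9076 - 0.05*-24.076 = -0.7038
Step 3: Project onto [0, 3].
x_proj = clip(0.0334) = 0.0334
y_proj = clip(-0.7038) = 0.0
Step 4: Evaluate f.
f(0.0334, 0.0) = -0.1973


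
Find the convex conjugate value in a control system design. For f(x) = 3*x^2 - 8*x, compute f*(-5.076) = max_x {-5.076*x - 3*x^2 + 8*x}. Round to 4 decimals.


f*(y) = sup_x {y*x - a*x^2 - b*x} = sup_x {(y-b)*x - a*x^2}
FOC: (y - b) - 2a*x = 0 => x* = (y - b)/(2a)
x* = (-5.076 + 8)/(2*3) = 0.4873
f*(-5.076) = (y-b)^2/(4a) = (-5.076 + 8)^2/(4*3)
= 8.5498/12 = 0.7125


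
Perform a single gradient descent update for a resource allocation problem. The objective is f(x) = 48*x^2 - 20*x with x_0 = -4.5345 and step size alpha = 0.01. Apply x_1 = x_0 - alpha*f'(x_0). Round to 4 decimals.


We compute the gradient at x_0 and apply the update.
f'(x) = 96*x - 20
f'(-4.5345) = 96*-4.5345 - 20 = -455.312
x_1 = -4.5345 - 0.01*-455.312 = 0.0186


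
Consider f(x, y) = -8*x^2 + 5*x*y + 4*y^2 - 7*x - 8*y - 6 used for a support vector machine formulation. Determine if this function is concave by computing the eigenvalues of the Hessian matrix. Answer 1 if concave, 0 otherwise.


The Hessian of f(x,y) = -8*x^2 + 5*x*y + 4*y^2 - 7*x - 8*y - 6 is:
H = [[-16, 5], [5, 8]]
Trace = -16 + 8 = -8
Determinant = -16*8 - (5)^2 = -153
Discriminant = (-8)^2 - 4*-153 = 676.0
Eigenvalues: lambda_1 = -17.0, lambda_2 = 9.0
The function is not concave.

0


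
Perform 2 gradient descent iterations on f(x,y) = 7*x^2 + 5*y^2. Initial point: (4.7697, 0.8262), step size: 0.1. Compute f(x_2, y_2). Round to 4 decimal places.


Gradient descent on f(x,y) = 7*x^2 + 5*y^2.
Starting point: (4.7697, 0.8262), alpha = 0.1
Step 1: grad_x = 2*7*4.7697 = 66.7758, grad_y = 2*5*0.8262 = 8.262
  x_1 = 4.7697 - 0.1*66.7758 = -1.9079
  y_1 = 0.8262 - 0.1*8.262 = 0.0
Step 2: grad_x = 2*7*-1.9079 = -26.7103, grad_y = 2*5*0.0 = 0.0
  x_2 = -1.9079 - 0.1*-26.7103 = 0.7632
  y_2 = 0.0 - 0.1*0.0 = 0.0
f(0.7632, 0.0) = 7*0.7632^2 + 5*0.0^2 = 4.0768


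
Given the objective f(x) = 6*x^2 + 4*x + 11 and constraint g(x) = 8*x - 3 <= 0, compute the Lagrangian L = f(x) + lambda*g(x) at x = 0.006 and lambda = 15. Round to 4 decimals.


Step 1: Evaluate f(x).
f(0.006) = 6*0.006^2 + 4*0.006 + 11 = 11.0242
Step 2: Evaluate g(x).
g(0.006) = 8*0.006 - 3 = -2.952
Step 3: Compute Lagrangian.
L = 11.0242 + 15*-2.952 = -33.2558


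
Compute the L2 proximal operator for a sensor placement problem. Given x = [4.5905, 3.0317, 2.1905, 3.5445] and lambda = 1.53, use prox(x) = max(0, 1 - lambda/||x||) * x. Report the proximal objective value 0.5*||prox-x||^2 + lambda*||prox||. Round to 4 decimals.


Step 1: Compute ||x||.
||x|| = 6.9011
Step 2: Compute scaling factor.
scale = max(0, 1 - 1.53/6.9011) = 0.7783
Step 3: prox(x) = [3.5728, 2.3596, 1.7049, 2.7587]
||prox(x)|| = 5.3711
Step 4: Proximal objective.
0.5*||prox-x||^2 = 1.1705
lambda*||prox|| = 8.2178
Total = 9.3883


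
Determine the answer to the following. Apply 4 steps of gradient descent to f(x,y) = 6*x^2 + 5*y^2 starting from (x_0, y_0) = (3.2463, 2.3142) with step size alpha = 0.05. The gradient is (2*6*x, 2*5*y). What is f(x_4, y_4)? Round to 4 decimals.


Gradient descent on f(x,y) = 6*x^2 + 5*y^2.
Starting point: (3.2463, 2.3142), alpha = 0.05
Step 1: grad_x = 2*6*3.2463 = 38.9556, grad_y = 2*5*2.3142 = 23.142
  x_1 = 3.2463 - 0.05*38.9556 = 1.2985
  y_1 = 2.3142 - 0.05*23.142 = 1.1571
Step 2: grad_x = 2*6*1.2985 = 15.5822, grad_y = 2*5*1.1571 = 11.571
  x_2 = 1.2985 - 0.05*15.5822 = 0.5194
  y_2 = 1.1571 - 0.05*11.571 = 0.5786
Step 3: grad_x = 2*6*0.5194 = 6.2329, grad_y = 2*5*0.5786 = 5.7855
  x_3 = 0.5194 - 0.05*6.2329 = 0.2078
  y_3 = 0.5786 - 0.05*5.7855 = 0.2893
Step 4: grad_x = 2*6*0.2078 = 2.4932, grad_y = 2*5*0.2893 = 2.8928
  x_4 = 0.2078 - 0.05*2.4932 = 0.0831
  y_4 = 0.2893 - 0.05*2.8928 = 0.1446
f(0.0831, 0.1446) = 6*0.0831^2 + 5*0.1446^2 = 0.146


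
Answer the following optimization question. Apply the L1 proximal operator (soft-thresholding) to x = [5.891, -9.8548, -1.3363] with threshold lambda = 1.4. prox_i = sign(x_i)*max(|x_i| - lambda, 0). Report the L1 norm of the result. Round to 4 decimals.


Soft-thresholding with lambda = 1.4:
prox(5.891) = sign(5.891)*max(|5.891| - 1.4, 0) = 4.491
prox(-9.8548) = sign(-9.8548)*max(|-9.8548| - 1.4, 0) = -8.4548
prox(-1.3363) = sign(-1.3363)*max(|-1.3363| - 1.4, 0) = 0.0
prox(x) = [4.491, -8.4548, 0.0]
||prox(x)||_1 = 4.491 + 8.4548 + 0.0 = 12.9458


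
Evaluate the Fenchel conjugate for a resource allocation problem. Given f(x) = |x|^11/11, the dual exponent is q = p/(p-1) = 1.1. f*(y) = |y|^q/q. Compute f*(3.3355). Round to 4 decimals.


The conjugate exponent q satisfies 1/p + 1/q = 1.
p = 11, so q = 11/(11 - 1) = 1.1
|y|^q = 3.3355^1.1 = 3.7625
f*(3.3355) = 3.7625 / 1.1 = 3.4205


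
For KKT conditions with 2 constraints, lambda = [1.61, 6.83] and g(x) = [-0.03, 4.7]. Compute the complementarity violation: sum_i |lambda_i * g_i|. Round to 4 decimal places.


KKT complementary slackness check:
lambda_1 * g_1 = 1.61 * -0.03 = -0.0483
lambda_2 * g_2 = 6.83 * 4.7 = 32.101
Total violation = 0.0483 + 32.101 = 32.1493


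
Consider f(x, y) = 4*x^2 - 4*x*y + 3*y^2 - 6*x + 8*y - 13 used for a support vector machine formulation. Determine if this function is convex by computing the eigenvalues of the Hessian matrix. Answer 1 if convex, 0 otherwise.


The Hessian of f(x,y) = 4*x^2 - 4*x*y + 3*y^2 - 6*x + 8*y - 13 is:
H = [[8, -4], [-4, 6]]
Trace = 8 + 6 = 14
Determinant = 8*6 - (-4)^2 = 32
Discriminant = (14)^2 - 4*32 = 68.0
Eigenvalues: lambda_1 = 2.8769, lambda_2 = 11.1231
The function is convex.

1


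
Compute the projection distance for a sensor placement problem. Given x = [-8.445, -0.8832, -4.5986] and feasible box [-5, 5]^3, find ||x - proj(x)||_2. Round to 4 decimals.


Project each component onto [-5, 5].
clip(-8.445) = -5.0, clip(-0.8832) = -0.8832, clip(-4.5986) = -4.5986
Projection = [-5.0, -0.8832, -4.5986]
Squared diffs: [11.868, 0.0, 0.0]
Distance = sqrt(11.868) = 3.445


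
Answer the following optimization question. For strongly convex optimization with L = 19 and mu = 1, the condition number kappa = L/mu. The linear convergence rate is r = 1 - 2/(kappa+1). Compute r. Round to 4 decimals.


Step 1: Compute the condition number.
kappa = L/mu = 19/1 = 19.0
Step 2: Compute the convergence rate.
r = 1 - 2/(kappa + 1) = 1 - 2*mu/(L + mu) = (L - mu)/(L + mu) = 18/20 = 0.9


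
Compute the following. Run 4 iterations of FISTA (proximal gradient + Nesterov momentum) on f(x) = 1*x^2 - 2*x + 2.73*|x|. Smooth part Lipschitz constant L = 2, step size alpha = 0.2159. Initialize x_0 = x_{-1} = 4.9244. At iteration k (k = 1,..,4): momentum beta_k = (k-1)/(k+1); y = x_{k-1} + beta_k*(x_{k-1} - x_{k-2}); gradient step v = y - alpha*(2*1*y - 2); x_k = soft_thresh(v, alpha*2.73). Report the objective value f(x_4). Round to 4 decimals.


FISTA on f(x) = 1*x^2 - 2*x + 2.73*|x|
L = 2, alpha = 0.2159
Iteration 1: beta = 0.0, y = 4.9244 + 0.0*(4.9244 - 4.9244) = 4.9244
  grad(y) = 7.8488, v = y - alpha*grad = 3.2298
  prox(v) = soft_thresh(3.2298, 0.5894) = 2.6404
Iteration 2: beta = 0.3333, y = 2.6404 + 0.3333*(2.6404 - 4.9244) = 1.8791
  grad(y) = 1.7582, v = y - alpha*grad = 1.4995
  prox(v) = soft_thresh(1.4995, 0.5894) = 0.9101
Iteration 3: beta = 0.5, y = 0.9101 + 0.5*(0.9101 - 2.6404) = 0.0449
  grad(y) = -1.9101, v = y - alpha*grad = 0.4573
  prox(v) = soft_thresh(0.4573, 0.5894) = 0.0
Iteration 4: beta = 0.6, y = 0.0 + 0.6*(0.0 - 0.9101) = -0.5461
  grad(y) = -3.0921, v = y - alpha*grad = 0.1215
  prox(v) = soft_thresh(0.1215, 0.5894) = 0.0
f(x_4) = 1*0.0^2 - 2*0.0 + 2.73*|0.0| = 0.0


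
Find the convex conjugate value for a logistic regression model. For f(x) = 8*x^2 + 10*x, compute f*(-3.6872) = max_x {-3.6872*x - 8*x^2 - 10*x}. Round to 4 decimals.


f*(y) = sup_x {y*x - a*x^2 - b*x} = sup_x {(y-b)*x - a*x^2}
FOC: (y - b) - 2a*x = 0 => x* = (y - b)/(2a)
x* = (-3.6872 - 10)/(2*8) = -0.8555
f*(-3.6872) = (y-b)^2/(4a) = (-3.6872 - 10)^2/(4*8)
= 187.3394/32 = 5.8544


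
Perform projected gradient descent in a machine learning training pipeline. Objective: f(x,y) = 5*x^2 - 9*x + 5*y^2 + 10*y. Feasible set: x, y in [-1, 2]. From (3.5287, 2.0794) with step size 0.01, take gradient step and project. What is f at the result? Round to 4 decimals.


Step 1: Compute gradient at (3.5287, 2.0794).
grad_x = 2*5*3.5287 - 9 = 26.287
grad_y = 2*5*2.0794 + 10 = 30.794
Step 2: Gradient step.
x_raw = 3.5287 - 0.01*26.287 = 3.2658
y_raw = 2.0794 - 0.01*30.794 = 1.7715
Step 3: Project onto [-1, 2].
x_proj = clip(3.2658) = 2.0
y_proj = clip(1.7715) = 1.7715
Step 4: Evaluate f.
f(2.0, 1.7715) = 35.405


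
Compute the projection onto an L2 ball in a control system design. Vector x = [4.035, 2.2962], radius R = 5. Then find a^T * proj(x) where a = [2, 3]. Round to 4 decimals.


Step 1: Compute ||x|| (intermediates to 6 decimals).
||x|| = sqrt(4.035^2 + 2.2962^2) = 4.642603
Step 2: Project.
Since ||x|| <= R, proj = x (no scaling needed).
proj(x) = [4.035, 2.2962]
Step 3: Dot product.
a^T * proj(x) = 2*4.035 + 3*2.2962 = 14.9586


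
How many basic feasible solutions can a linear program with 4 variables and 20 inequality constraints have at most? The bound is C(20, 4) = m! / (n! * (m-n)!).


Each vertex corresponds to some choice of n active constraints out of m, so the number of vertices is at most C(m, n) = m! / (n!(m-n)!).
m = 20, n = 4
Numerator: 20 * 19 * 18 * 17
Denominator: 4! = 24
C(20, 4) = 4845


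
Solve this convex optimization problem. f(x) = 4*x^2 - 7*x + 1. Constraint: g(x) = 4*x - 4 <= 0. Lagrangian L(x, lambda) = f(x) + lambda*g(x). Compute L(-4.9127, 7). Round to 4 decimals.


Step 1: Evaluate f(x).
f(-4.9127) = 4*(-4.9127)^2 - 7*(-4.9127) + 1 = 131.9274
Step 2: Evaluate g(x).
g(-4.9127) = 4*-4.9127 - 4 = -23.6508
Step 3: Compute Lagrangian.
L = 131.9274 + 7*-23.6508 = -33.6282


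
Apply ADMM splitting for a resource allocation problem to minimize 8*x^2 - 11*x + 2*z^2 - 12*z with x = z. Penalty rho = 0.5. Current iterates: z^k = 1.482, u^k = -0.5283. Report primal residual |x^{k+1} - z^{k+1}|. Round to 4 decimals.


ADMM iteration with rho = 0.5, z^k = 1.482, u^k = -0.5283
Step 1: x-update.
Minimize 8*x^2 - 11*x + (0.5/2)*(x - 1.482 - 0.5283)^2
FOC: (2*8 + 0.5)*x = 11 + 0.5*(1.482 + 0.5283)
x^{k+1} = 0.7276
Step 2: z-update.
Minimize 2*z^2 - 12*z + (0.5/2)*(0.7276 - z - 0.5283)^2
FOC: (2*2 + 0.5)*z = 12 + 0.5*(0.7276 - 0.5283)
z^{k+1} = 2.6888
Step 3: u-update.
u^{k+1} = -0.5283 + 0.7276 - 2.6888 = -2.4895
Step 4: Primal residual = |0.7276 - 2.6888| = 1.9612


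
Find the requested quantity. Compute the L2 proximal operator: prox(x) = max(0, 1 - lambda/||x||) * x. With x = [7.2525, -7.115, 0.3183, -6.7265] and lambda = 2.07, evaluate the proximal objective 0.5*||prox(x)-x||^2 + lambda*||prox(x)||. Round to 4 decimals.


Step 1: Compute ||x||.
||x|| = 12.1889
Step 2: Compute scaling factor.
scale = max(0, 1 - 2.07/12.1889) = 0.8302
Step 3: prox(x) = [6.0208, -5.9067, 0.2642, -5.5842]
||prox(x)|| = 10.1189
Step 4: Proximal objective.
0.5*||prox-x||^2 = 2.1425
lambda*||prox|| = 20.9461
Total = 23.0886


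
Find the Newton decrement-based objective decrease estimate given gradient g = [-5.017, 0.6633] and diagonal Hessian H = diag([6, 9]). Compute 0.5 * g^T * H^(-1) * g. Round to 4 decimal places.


Step 1: H is diagonal, so H^(-1) * g = [-0.8362, 0.0737].
Step 2: g^T H^(-1) g = sum_i g_i^2 / H_ii
  = (-5.017)^2/6 + (0.6633)^2/9
  = 4.195 + 0.0489 = 4.2439
Step 3: Objective decrease = 0.5 * g^T H^(-1) g = 2.122


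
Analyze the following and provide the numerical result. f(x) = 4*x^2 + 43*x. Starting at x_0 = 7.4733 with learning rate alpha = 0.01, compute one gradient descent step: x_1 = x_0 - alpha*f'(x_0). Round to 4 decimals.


We compute the gradient at x_0 and apply the update.
f'(x) = 8*x + 43
f'(7.4733) = 8*7.4733 + 43 = 102.7864
x_1 = 7.4733 - 0.01*102.7864 = 6.4454


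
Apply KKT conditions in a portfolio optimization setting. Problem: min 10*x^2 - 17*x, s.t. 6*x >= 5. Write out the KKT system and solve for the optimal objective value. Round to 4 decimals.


Step 1: Try lambda = 0 (constraint inactive).
Stationarity: 2*10*x - 17 = 0
x* = 17/(2*10) = 0.85
Check constraint: 6*0.85 = 5.1 >= 5 -- satisfied.
Step 2: Compute optimal value.
f(x*) = 10*0.85^2 - 17*0.85 = -7.225


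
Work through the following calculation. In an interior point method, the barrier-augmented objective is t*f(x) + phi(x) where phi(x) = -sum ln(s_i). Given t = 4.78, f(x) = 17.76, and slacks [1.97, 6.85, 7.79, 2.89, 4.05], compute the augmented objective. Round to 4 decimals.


Step 1: Compute log-barrier.
ln values: [0.678, 1.9242, 2.0528, 1.0613, 1.3987]
phi = -(0.678 + 1.9242 + 2.0528 + 1.0613 + 1.3987) = -7.1151
Step 2: Compute augmented objective.
t*f(x) = 4.78*17.76 = 84.8928
Total = 84.8928 - 7.1151 = 77.7777


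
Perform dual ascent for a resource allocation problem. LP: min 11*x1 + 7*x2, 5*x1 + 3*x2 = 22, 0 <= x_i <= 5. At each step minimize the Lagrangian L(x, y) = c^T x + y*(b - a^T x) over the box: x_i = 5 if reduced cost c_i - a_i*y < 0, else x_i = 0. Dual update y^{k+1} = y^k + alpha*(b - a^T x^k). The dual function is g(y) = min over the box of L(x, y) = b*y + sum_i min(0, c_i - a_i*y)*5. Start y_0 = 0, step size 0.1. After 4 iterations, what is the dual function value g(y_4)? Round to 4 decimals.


Dual ascent for LP: min 11*x1 + 7*x2, 5*x1 + 3*x2 = 22, 0 <= x_i <= 5
Step 1: y^k = 0.0, reduced costs: (11.0, 7.0)
  x^k = (0.0, 0.0), subgradient = b - a^T x = 22.0
  y^{k+1} = 0.0 + 0.1*22.0 = 2.2
Step 2: y^k = 2.2, reduced costs: (0.0, 0.4)
  x^k = (0.0, 0.0), subgradient = b - a^T x = 22.0
  y^{k+1} = 2.2 + 0.1*22.0 = 4.4
Step 3: y^k = 4.4, reduced costs: (-11.0, -6.2)
  x^k = (5.0, 5.0), subgradient = b - a^T x = -18.0
  y^{k+1} = 4.4 + 0.1*-18.0 = 2.6
Step 4: y^k = 2.6, reduced costs: (-2.0, -0.8)
  x^k = (5.0, 5.0), subgradient = b - a^T x = -18.0
  y^{k+1} = 2.6 + 0.1*-18.0 = 0.8
Dual objective at y_4 = 0.8: reduced costs (7.0, 4.6), box minimizer x = (0.0, 0.0)
g(y_4) = b*y + (c1 - a1*y)*x1 + (c2 - a2*y)*x2 = 22*0.8 + 7.0*0.0 + 4.6*0.0 = 17.6 + 0.0 + 0.0 = 17.6


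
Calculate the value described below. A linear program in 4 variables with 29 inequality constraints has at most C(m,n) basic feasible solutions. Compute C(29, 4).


Each vertex corresponds to some choice of n active constraints out of m, so the number of vertices is at most C(m, n) = m! / (n!(m-n)!).
m = 29, n = 4
Numerator: 29 * 28 * 27 * 26
Denominator: 4! = 24
C(29, 4) = 23751


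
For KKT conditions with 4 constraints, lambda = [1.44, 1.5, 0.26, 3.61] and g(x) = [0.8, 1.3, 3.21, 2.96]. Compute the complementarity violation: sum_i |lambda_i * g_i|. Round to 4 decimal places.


KKT complementary slackness check:
lambda_1 * g_1 = 1.44 * 0.8 = 1.152
lambda_2 * g_2 = 1.5 * 1.3 = 1.95
lambda_3 * g_3 = 0.26 * 3.21 = 0.8346
lambda_4 * g_4 = 3.61 * 2.96 = 10.6856
Total violation = 1.152 + 1.95 + 0.8346 + 10.6856 = 14.6222


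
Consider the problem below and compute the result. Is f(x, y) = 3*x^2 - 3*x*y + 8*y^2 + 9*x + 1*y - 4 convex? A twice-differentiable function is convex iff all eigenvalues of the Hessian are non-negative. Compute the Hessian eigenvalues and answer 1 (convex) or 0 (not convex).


The Hessian of f(x,y) = 3*x^2 - 3*x*y + 8*y^2 + 9*x + 1*y - 4 is:
H = [[6, -3], [-3, 16]]
Trace = 6 + 16 = 22
Determinant = 6*16 - (-3)^2 = 87
Discriminant = (22)^2 - 4*87 = 136.0
Eigenvalues: lambda_1 = 5.169, lambda_2 = 16.831
The function is convex.

1


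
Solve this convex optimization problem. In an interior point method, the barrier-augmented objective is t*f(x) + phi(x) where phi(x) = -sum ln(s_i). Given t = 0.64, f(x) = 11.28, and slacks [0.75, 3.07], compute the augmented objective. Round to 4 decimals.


Step 1: Compute log-barrier.
ln values: [-0.2877, 1.1217]
phi = -(-0.2877 + 1.1217) = -0.834
Step 2: Compute augmented objective.
t*f(x) = 0.64*11.28 = 7.2192
Total = 7.2192 - 0.834 = 6.3852


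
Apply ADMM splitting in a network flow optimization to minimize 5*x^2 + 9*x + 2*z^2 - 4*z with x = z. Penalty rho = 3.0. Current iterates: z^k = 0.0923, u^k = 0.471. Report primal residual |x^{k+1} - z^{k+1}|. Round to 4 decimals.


ADMM iteration with rho = 3.0, z^k = 0.0923, u^k = 0.471
Step 1: x-update.
Minimize 5*x^2 + 9*x + (3.0/2)*(x - 0.0923 + 0.471)^2
FOC: (2*5 + 3.0)*x = -9 + 3.0*(0.0923 - 0.471)
x^{k+1} = -0.7797
Step 2: z-update.
Minimize 2*z^2 - 4*z + (3.0/2)*(-0.7797 - z + 0.471)^2
FOC: (2*2 + 3.0)*z = 4 + 3.0*(-0.7797 + 0.471)
z^{k+1} = 0.4391
Step 3: u-update.
u^{k+1} = 0.471 - 0.7797 - 0.4391 = -0.7478
Step 4: Primal residual = |-0.7797 - 0.4391| = 1.2188


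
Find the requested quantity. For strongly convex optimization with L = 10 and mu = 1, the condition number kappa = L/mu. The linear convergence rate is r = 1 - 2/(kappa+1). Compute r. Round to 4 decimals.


Step 1: Compute the condition number.
kappa = L/mu = 10/1 = 10.0
Step 2: Compute the convergence rate.
r = 1 - 2/(kappa + 1) = 1 - 2*mu/(L + mu) = (L - mu)/(L + mu) = 9/11 = 0.8182


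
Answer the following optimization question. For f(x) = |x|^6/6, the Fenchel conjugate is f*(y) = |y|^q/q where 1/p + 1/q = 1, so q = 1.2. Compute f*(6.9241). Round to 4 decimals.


The conjugate exponent q satisfies 1/p + 1/q = 1.
p = 6, so q = 6/(6 - 1) = 1.2
|y|^q = 6.9241^1.2 = 10.1961
f*(6.9241) = 10.1961 / 1.2 = 8.4968


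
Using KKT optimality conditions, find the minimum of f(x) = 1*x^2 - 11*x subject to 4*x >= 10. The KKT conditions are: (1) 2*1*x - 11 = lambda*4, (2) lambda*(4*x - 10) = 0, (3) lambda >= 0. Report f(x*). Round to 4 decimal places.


Step 1: Try lambda = 0 (constraint inactive).
Stationarity: 2*1*x - 11 = 0
x* = 11/(2*1) = 5.5
Check constraint: 4*5.5 = 22.0 >= 10 -- satisfied.
Step 2: Compute optimal value.
f(x*) = 1*5.5^2 - 11*5.5 = -30.25


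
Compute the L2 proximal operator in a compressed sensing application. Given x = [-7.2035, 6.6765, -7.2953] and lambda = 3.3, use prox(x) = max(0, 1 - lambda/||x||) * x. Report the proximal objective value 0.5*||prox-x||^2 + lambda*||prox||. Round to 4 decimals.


Step 1: Compute ||x||.
||x|| = 12.2347
Step 2: Compute scaling factor.
scale = max(0, 1 - 3.3/12.2347) = 0.7303
Step 3: prox(x) = [-5.2605, 4.8757, -5.3276]
||prox(x)|| = 8.9347
Step 4: Proximal objective.
0.5*||prox-x||^2 = 5.445
lambda*||prox|| = 29.4845
Total = 34.9295


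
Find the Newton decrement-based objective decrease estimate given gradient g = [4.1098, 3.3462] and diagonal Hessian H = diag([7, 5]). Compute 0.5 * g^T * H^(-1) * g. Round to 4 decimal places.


Step 1: H is diagonal, so H^(-1) * g = [0.5871, 0.6692].
Step 2: g^T H^(-1) g = sum_i g_i^2 / H_ii
  = (4.1098)^2/7 + (3.3462)^2/5
  = 2.4129 + 2.2394 = 4.6523
Step 3: Objective decrease = 0.5 * g^T H^(-1) g = 2.3262


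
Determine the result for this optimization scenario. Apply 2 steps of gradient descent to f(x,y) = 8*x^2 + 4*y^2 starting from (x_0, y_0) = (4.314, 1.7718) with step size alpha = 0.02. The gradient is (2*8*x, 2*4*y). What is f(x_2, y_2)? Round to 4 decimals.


Gradient descent on f(x,y) = 8*x^2 + 4*y^2.
Starting point: (4.314, 1.7718), alpha = 0.02
Step 1: grad_x = 2*8*4.314 = 69.024, grad_y = 2*4*1.7718 = 14.1744
  x_1 = 4.314 - 0.02*69.024 = 2.9335
  y_1 = 1.7718 - 0.02*14.1744 = 1.4883
Step 2: grad_x = 2*8*2.9335 = 46.9363, grad_y = 2*4*1.4883 = 11.9065
  x_2 = 2.9335 - 0.02*46.9363 = 1.9948
  y_2 = 1.4883 - 0.02*11.9065 = 1.2502
f(1.9948, 1.2502) = 8*1.9948^2 + 4*1.2502^2 = 38.0854


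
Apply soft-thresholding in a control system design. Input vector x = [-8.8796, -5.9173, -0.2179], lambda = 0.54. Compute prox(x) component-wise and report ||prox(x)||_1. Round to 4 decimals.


Soft-thresholding with lambda = 0.54:
prox(-8.8796) = sign(-8.8796)*max(|-8.8796| - 0.54, 0) = -8.3396
prox(-5.9173) = sign(-5.9173)*max(|-5.9173| - 0.54, 0) = -5.3773
prox(-0.2179) = sign(-0.2179)*max(|-0.2179| - 0.54, 0) = 0.0
prox(x) = [-8.3396, -5.3773, 0.0]
||prox(x)||_1 = 8.3396 + 5.3773 + 0.0 = 13.7169


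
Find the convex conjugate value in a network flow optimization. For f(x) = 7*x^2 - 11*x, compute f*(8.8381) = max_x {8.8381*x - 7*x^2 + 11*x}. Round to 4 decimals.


f*(y) = sup_x {y*x - a*x^2 - b*x} = sup_x {(y-b)*x - a*x^2}
FOC: (y - b) - 2a*x = 0 => x* = (y - b)/(2a)
x* = (8.8381 + 11)/(2*7) = 1.417
f*(8.8381) = (y-b)^2/(4a) = (8.8381 + 11)^2/(4*7)
= 393.5502/28 = 14.0554


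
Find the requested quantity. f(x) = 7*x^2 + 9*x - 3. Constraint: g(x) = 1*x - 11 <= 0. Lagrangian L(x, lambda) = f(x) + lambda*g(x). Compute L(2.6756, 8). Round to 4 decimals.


Step 1: Evaluate f(x).
f(2.6756) = 7*2.6756^2 + 9*2.6756 - 3 = 71.1922
Step 2: Evaluate g(x).
g(2.6756) = 1*2.6756 - 11 = -8.3244
Step 3: Compute Lagrangian.
L = 71.1922 + 8*-8.3244 = 4.597


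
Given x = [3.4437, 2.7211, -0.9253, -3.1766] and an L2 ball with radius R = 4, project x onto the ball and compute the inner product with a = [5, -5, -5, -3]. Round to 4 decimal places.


Step 1: Compute ||x|| (intermediates to 6 decimals).
||x|| = sqrt(3.4437^2 + 2.7211^2 + (-0.9253)^2 + (-3.1766)^2) = 5.496401
Step 2: Project.
Since ||x|| > R, scale = R/||x|| = 4/5.496401 = 0.727749, proj(x) = scale * x
proj(x) = [2.506149, 1.980278, -0.673386, -2.311767]
Step 3: Dot product.
a^T * proj(x) = 5*2.506149 - 5*1.980278 - 5*(-0.673386) - 3*(-2.311767) = 12.9316


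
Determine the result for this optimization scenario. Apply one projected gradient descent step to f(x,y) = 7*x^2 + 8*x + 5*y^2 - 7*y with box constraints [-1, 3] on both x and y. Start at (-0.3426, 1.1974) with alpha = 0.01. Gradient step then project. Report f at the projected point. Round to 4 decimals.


Step 1: Compute gradient at (-0.3426, 1.1974).
grad_x = 2*7*-0.3426 + 8 = 3.2036
grad_y = 2*5*1.1974 - 7 = 4.974
Step 2: Gradient step.
x_raw = -0.3426 - 0.01*3.2036 = -0.3746
y_raw = 1.1974 - 0.01*4.974 = 1.1477
Step 3: Project onto [-1, 3].
x_proj = clip(-0.3746) = -0.3746
y_proj = clip(1.1477) = 1.1477
Step 4: Evaluate f.
f(-0.3746, 1.1477) = -3.4626


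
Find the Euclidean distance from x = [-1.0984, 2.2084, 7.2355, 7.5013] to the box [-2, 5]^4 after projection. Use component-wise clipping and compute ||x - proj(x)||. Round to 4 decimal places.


Project each component onto [-2, 5].
clip(-1.0984) = -1.0984, clip(2.2084) = 2.2084, clip(7.2355) = 5.0, clip(7.5013) = 5.0
Projection = [-1.0984, 2.2084, 5.0, 5.0]
Squared diffs: [0.0, 0.0, 4.9975, 6.2565]
Distance = sqrt(11.254) = 3.3547


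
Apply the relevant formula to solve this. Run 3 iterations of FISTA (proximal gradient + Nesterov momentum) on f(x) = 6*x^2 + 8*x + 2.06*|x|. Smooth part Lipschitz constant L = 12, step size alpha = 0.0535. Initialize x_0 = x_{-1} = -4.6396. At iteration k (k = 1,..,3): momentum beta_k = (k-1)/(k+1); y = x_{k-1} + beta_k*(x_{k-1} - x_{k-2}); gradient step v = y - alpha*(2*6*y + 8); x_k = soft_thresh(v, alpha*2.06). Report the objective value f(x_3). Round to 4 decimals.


FISTA on f(x) = 6*x^2 + 8*x + 2.06*|x|
L = 12, alpha = 0.0535
Iteration 1: beta = 0.0, y = -4.6396 + 0.0*(-4.6396 + 4.6396) = -4.6396
  grad(y) = -47.6752, v = y - alpha*grad = -2.089
  prox(v) = soft_thresh(-2.089, 0.1102) = -1.9788
Iteration 2: beta = 0.3333, y = -1.9788 + 0.3333*(-1.9788 + 4.6396) = -1.0918
  grad(y) = -5.1019, v = y - alpha*grad = -0.8189
  prox(v) = soft_thresh(-0.8189, 0.1102) = -0.7087
Iteration 3: beta = 0.5, y = -0.7087 + 0.5*(-0.7087 + 1.9788) = -0.0736
  grad(y) = 7.1167, v = y - alpha*grad = -0.4544
  prox(v) = soft_thresh(-0.4544, 0.1102) = -0.3441
f(x_3) = 6*(-0.3441)^2 + 8*(-0.3441) + 2.06*|-0.3441| = -1.3336


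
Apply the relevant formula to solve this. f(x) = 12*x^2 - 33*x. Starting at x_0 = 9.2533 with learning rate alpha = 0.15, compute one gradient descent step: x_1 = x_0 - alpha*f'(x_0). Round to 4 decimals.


We compute the gradient at x_0 and apply the update.
f'(x) = 24*x - 33
f'(9.2533) = 24*9.2533 - 33 = 189.0792
x_1 = 9.2533 - 0.15*189.0792 = -19.1086


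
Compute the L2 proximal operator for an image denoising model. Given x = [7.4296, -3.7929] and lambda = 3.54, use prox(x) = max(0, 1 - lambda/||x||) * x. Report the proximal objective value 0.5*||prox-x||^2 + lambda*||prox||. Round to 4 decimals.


Step 1: Compute ||x||.
||x|| = 8.3418
Step 2: Compute scaling factor.
scale = max(0, 1 - 3.54/8.3418) = 0.5756
Step 3: prox(x) = [4.2767, -2.1833]
||prox(x)|| = 4.8018
Step 4: Proximal objective.
0.5*||prox-x||^2 = 6.2658
lambda*||prox|| = 16.9984
Total = 23.264


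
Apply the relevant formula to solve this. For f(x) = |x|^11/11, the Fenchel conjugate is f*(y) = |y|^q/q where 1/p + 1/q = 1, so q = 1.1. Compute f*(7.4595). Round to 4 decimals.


The conjugate exponent q satisfies 1/p + 1/q = 1.
p = 11, so q = 11/(11 - 1) = 1.1
|y|^q = 7.4595^1.1 = 9.1197
f*(7.4595) = 9.1197 / 1.1 = 8.2906


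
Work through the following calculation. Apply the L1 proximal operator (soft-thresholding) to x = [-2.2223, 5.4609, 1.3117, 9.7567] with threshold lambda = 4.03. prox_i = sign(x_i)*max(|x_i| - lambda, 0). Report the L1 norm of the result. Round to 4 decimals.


Soft-thresholding with lambda = 4.03:
prox(-2.2223) = sign(-2.2223)*max(|-2.2223| - 4.03, 0) = 0.0
prox(5.4609) = sign(5.4609)*max(|5.4609| - 4.03, 0) = 1.4309
prox(1.3117) = sign(1.3117)*max(|1.3117| - 4.03, 0) = 0.0
prox(9.7567) = sign(9.7567)*max(|9.7567| - 4.03, 0) = 5.7267
prox(x) = [0.0, 1.4309, 0.0, 5.7267]
||prox(x)||_1 = 0.0 + 1.4309 + 0.0 + 5.7267 = 7.1576


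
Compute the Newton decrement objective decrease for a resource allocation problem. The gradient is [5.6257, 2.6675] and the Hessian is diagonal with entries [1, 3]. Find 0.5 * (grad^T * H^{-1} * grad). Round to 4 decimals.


Step 1: H is diagonal, so H^(-1) * g = [5.6257, 0.8892].
Step 2: g^T H^(-1) g = sum_i g_i^2 / H_ii
  = (5.6257)^2/1 + (2.6675)^2/3
  = 31.6485 + 2.3719 = 34.0204
Step 3: Objective decrease = 0.5 * g^T H^(-1) g = 17.0102


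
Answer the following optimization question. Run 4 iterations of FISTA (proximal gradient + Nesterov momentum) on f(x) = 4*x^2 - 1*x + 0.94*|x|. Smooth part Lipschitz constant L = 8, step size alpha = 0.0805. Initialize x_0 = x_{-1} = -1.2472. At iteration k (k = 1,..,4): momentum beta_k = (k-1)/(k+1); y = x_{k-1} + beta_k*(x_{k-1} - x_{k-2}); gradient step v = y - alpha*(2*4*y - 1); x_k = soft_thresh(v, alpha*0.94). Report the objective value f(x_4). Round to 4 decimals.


FISTA on f(x) = 4*x^2 - 1*x + 0.94*|x|
L = 8, alpha = 0.0805
Iteration 1: beta = 0.0, y = -1.2472 + 0.0*(-1.2472 + 1.2472) = -1.2472
  grad(y) = -10.9776, v = y - alpha*grad = -0.3635
  prox(v) = soft_thresh(-0.3635, 0.0757) = -0.2878
Iteration 2: beta = 0.3333, y = -0.2878 + 0.3333*(-0.2878 + 1.2472) = 0.032
  grad(y) = -0.7444, v = y - alpha*grad = 0.0919
  prox(v) = soft_thresh(0.0919, 0.0757) = 0.0162
Iteration 3: beta = 0.5, y = 0.0162 + 0.5*(0.0162 + 0.2878) = 0.1682
  grad(y) = 0.3458, v = y - alpha*grad = 0.1404
  prox(v) = soft_thresh(0.1404, 0.0757) = 0.0647
Iteration 4: beta = 0.6, y = 0.0647 + 0.6*(0.0647 - 0.0162) = 0.0938
  grad(y) = -0.2494, v = y - alpha*grad = 0.1139
  prox(v) = soft_thresh(0.1139, 0.0757) = 0.0382
f(x_4) = 4*0.0382^2 - 1*0.0382 + 0.94*|0.0382| = 0.0036


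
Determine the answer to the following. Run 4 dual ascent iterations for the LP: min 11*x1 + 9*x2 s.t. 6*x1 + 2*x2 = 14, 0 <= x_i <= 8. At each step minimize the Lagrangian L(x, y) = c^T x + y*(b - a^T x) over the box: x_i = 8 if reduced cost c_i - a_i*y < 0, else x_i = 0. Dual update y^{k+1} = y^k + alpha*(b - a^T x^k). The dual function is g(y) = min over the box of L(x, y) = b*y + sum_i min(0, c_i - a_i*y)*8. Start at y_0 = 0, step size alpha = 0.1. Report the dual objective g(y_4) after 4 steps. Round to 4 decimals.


Dual ascent for LP: min 11*x1 + 9*x2, 6*x1 + 2*x2 = 14, 0 <= x_i <= 8
Step 1: y^k = 0.0, reduced costs: (11.0, 9.0)
  x^k = (0.0, 0.0), subgradient = b - a^T x = 14.0
  y^{k+1} = 0.0 + 0.1*14.0 = 1.4
Step 2: y^k = 1.4, reduced costs: (2.6, 6.2)
  x^k = (0.0, 0.0), subgradient = b - a^T x = 14.0
  y^{k+1} = 1.4 + 0.1*14.0 = 2.8
Step 3: y^k = 2.8, reduced costs: (-5.8, 3.4)
  x^k = (8.0, 0.0), subgradient = b - a^T x = -34.0
  y^{k+1} = 2.8 + 0.1*-34.0 = -0.6
Step 4: y^k = -0.6, reduced costs: (14.6, 10.2)
  x^k = (0.0, 0.0), subgradient = b - a^T x = 14.0
  y^{k+1} = -0.6 + 0.1*14.0 = 0.8
Dual objective at y_4 = 0.8: reduced costs (6.2, 7.4), box minimizer x = (0.0, 0.0)
g(y_4) = b*y + (c1 - a1*y)*x1 + (c2 - a2*y)*x2 = 14*0.8 + 6.2*0.0 + 7.4*0.0 = 11.2 + 0.0 + 0.0 = 11.2


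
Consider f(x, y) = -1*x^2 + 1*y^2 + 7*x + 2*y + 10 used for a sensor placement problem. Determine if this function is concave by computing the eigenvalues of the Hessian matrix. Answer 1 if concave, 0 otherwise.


The Hessian of f(x,y) = -1*x^2 + 1*y^2 + 7*x + 2*y + 10 is:
H = [[-2, 0], [0, 2]]
Trace = -2 + 2 = 0
Determinant = -2*2 - (0)^2 = -4
Discriminant = (0)^2 - 4*-4 = 16.0
Eigenvalues: lambda_1 = -2.0, lambda_2 = 2.0
The function is not concave.

0


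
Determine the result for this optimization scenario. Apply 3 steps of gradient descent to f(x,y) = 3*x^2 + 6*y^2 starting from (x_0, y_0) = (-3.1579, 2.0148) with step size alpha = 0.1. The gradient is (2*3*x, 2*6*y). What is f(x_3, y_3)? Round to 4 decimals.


Gradient descent on f(x,y) = 3*x^2 + 6*y^2.
Starting point: (-3.1579, 2.0148), alpha = 0.1
Step 1: grad_x = 2*3*-3.1579 = -18.9474, grad_y = 2*6*2.0148 = 24.1776
  x_1 = -3.1579 - 0.1*-18.9474 = -1.2632
  y_1 = 2.0148 - 0.1*24.1776 = -0.403
Step 2: grad_x = 2*3*-1.2632 = -7.579, grad_y = 2*6*-0.403 = -4.8355
  x_2 = -1.2632 - 0.1*-7.579 = -0.5053
  y_2 = -0.403 - 0.1*-4.8355 = 0.0806
Step 3: grad_x = 2*3*-0.5053 = -3.0316, grad_y = 2*6*0.0806 = 0.9671
  x_3 = -0.5053 - 0.1*-3.0316 = -0.2021
  y_3 = 0.0806 - 0.1*0.9671 = -0.0161
f(-0.2021, -0.0161) = 3*(-0.2021)^2 + 6*(-0.0161)^2 = 0.1241


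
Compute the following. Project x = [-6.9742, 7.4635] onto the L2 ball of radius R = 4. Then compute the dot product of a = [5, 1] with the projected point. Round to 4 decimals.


Step 1: Compute ||x|| (intermediates to 6 decimals).
||x|| = sqrt((-6.9742)^2 + 7.4635^2) = 10.214857
Step 2: Project.
Since ||x|| > R, scale = R/||x|| = 4/10.214857 = 0.391586, proj(x) = scale * x
proj(x) = [-2.730999, 2.922602]
Step 3: Dot product.
a^T * proj(x) = 5*(-2.730999) + 1*2.922602 = -10.7324


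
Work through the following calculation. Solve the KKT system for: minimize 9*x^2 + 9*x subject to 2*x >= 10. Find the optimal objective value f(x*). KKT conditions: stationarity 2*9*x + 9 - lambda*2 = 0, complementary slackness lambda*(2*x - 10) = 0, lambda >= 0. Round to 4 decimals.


Step 1: Try lambda = 0 (constraint inactive).
x_unc = -9/(2*9) = -0.5
Check: 2*-0.5 = -1.0 < 10 -- violated!
Step 2: Constraint must be active: 2*x = 10
x* = 10/2 = 5.0
lambda = (2*9*5.0 + 9)/2 = 49.5
Step 3: Compute optimal value.
f(x*) = 9*5.0^2 + 9*5.0 = 270.0


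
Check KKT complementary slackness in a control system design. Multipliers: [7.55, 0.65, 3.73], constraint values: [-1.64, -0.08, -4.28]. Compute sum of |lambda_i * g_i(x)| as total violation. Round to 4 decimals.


KKT complementary slackness check:
lambda_1 * g_1 = 7.55 * -1.64 = -12.382
lambda_2 * g_2 = 0.65 * -0.08 = -0.052
lambda_3 * g_3 = 3.73 * -4.28 = -15.9644
Total violation = 12.382 + 0.052 + 15.9644 = 28.3984


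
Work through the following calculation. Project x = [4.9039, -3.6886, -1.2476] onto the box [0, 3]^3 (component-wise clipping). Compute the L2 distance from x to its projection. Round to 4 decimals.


Project each component onto [0, 3].
clip(4.9039) = 3.0, clip(-3.6886) = 0.0, clip(-1.2476) = 0.0
Projection = [3.0, 0.0, 0.0]
Squared diffs: [3.6248, 13.6058, 1.5565]
Distance = sqrt(18.7871) = 4.3344
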